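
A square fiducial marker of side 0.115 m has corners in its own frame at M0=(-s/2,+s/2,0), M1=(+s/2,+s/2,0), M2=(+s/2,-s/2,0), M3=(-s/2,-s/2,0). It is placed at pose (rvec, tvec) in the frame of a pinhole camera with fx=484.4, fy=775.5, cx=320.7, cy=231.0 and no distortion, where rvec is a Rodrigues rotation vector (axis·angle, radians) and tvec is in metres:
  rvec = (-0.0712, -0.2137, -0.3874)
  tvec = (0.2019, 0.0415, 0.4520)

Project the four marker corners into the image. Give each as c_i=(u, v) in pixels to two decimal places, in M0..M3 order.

Intrinsics K: fx=484.4, fy=775.5, cx=320.7, cy=231.0
Marker side s = 0.115 m; corners in marker frame (Z=0):
  M0 = (-0.0575, +0.0575, 0)
  M1 = (+0.0575, +0.0575, 0)
  M2 = (+0.0575, -0.0575, 0)
  M3 = (-0.0575, -0.0575, 0)
rvec = (-0.0712, -0.2137, -0.3874), |rvec| = θ = 0.44812 rad = 25.676°
Rodrigues: sinθ=0.43328, 1−cosθ=0.09874; R = I + sinθ·[k]× + (1−cosθ)·[k]×²:
    [+0.90375 +0.38204 -0.19306]
    [-0.36708 +0.92372 +0.10955]
    [+0.22018 -0.02814 +0.97505]
t = (0.2019, 0.0415, 0.4520) m
M0: Pc = R·M0+t = (+0.17190, +0.11572, +0.43772); u = 484.4·(+0.17190)/0.43772 + 320.7 = 510.9332, v = 775.5·(+0.11572)/0.43772 + 231.0 = 436.0196
M1: Pc = R·M1+t = (+0.27583, +0.07351, +0.46304); u = 484.4·(+0.27583)/0.46304 + 320.7 = 609.2559, v = 775.5·(+0.07351)/0.46304 + 231.0 = 354.1079
M2: Pc = R·M2+t = (+0.23190, -0.03272, +0.46628); u = 484.4·(+0.23190)/0.46628 + 320.7 = 561.6109, v = 775.5·(-0.03272)/0.46628 + 231.0 = 176.5796
M3: Pc = R·M3+t = (+0.12797, +0.00949, +0.44096); u = 484.4·(+0.12797)/0.44096 + 320.7 = 461.2737, v = 775.5·(+0.00949)/0.44096 + 231.0 = 247.6961

c0=(510.93, 436.02) c1=(609.26, 354.11) c2=(561.61, 176.58) c3=(461.27, 247.70)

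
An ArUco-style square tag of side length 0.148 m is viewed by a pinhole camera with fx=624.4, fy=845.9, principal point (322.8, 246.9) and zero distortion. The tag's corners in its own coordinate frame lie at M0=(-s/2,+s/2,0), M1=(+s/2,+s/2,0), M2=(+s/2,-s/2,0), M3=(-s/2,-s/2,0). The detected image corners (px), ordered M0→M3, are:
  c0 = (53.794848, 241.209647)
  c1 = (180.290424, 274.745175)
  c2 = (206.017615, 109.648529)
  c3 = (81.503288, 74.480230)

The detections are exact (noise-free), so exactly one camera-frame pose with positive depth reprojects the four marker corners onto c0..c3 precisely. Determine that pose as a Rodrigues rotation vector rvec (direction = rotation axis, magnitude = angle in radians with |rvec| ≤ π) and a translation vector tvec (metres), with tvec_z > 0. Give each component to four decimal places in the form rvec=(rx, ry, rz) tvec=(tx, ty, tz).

rvec=(-0.0589, -0.0686, 0.1958) tvec=(-0.2258, -0.0628, 0.7347)

Intrinsics K: fx=624.4, fy=845.9, cx=322.8, cy=246.9
Marker side s = 0.148 m; corners in marker frame (Z=0):
  M0 = (-0.0740, +0.0740, 0)
  M1 = (+0.0740, +0.0740, 0)
  M2 = (+0.0740, -0.0740, 0)
  M3 = (-0.0740, -0.0740, 0)
Detected image corners:
  c0 = (53.794848, 241.209647) px
  c1 = (180.290424, 274.745175) px
  c2 = (206.017615, 109.648529) px
  c3 = (81.503288, 74.480230) px
Planar DLT: solve 8×8 A·h = b for H (H[2,2]=1):
  H  [+859.02569 -192.03771 +130.88310]
  H  [+246.99231 +1105.49201 +174.58481]
  H  [+0.08484 -0.08860 +1.00000]
B = K⁻¹H; ‖b₁‖=1.361091, ‖b₂‖=1.361091; λ = 2/(‖b₁‖+‖b₂‖) = 0.734705, sign → tz>0 ⇒ λ=+0.734705
r₁ = λ·B[:,0] = (+0.97855,+0.19633,+0.06233); r₂ = λ·B[:,1] = (-0.19231,+0.97917,-0.06510)
r₃ = r₁×r₂ = (-0.07381,+0.05171,+0.99593); SVD([r₁ r₂ r₃]) → R = UVᵀ:
  R  [+0.97855 -0.19231 -0.07381]
  R  [+0.19633 +0.97917 +0.05171]
  R  [+0.06233 -0.06510 +0.99593]
t = (-0.22582, -0.06281, +0.73470) m
tr R = 2.953658; θ = arccos((tr R − 1)/2) = 0.215691 rad = 12.358°
axis k = ((R−Rᵀ)₃₂, (R−Rᵀ)₁₃, (R−Rᵀ)₂₁) / (2 sinθ) = (-0.272895, -0.318065, +0.907945)
rvec = θ·k = (-0.058861, -0.068604, +0.195835)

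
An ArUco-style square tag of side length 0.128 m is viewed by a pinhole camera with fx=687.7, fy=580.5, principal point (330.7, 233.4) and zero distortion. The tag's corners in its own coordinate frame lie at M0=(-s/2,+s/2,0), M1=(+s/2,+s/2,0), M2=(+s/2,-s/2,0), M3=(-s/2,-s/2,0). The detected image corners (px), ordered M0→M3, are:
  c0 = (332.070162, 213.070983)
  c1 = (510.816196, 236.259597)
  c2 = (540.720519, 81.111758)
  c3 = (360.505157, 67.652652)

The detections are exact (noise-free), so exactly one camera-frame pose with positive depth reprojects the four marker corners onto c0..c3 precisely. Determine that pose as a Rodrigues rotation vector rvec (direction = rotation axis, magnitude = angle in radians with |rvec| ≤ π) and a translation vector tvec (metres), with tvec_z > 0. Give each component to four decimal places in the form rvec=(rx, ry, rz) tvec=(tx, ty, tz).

rvec=(-0.0290, 0.2469, 0.1616) tvec=(0.0727, -0.0708, 0.4877)

Intrinsics K: fx=687.7, fy=580.5, cx=330.7, cy=233.4
Marker side s = 0.128 m; corners in marker frame (Z=0):
  M0 = (-0.0640, +0.0640, 0)
  M1 = (+0.0640, +0.0640, 0)
  M2 = (+0.0640, -0.0640, 0)
  M3 = (-0.0640, -0.0640, 0)
Detected image corners:
  c0 = (332.070162, 213.070983) px
  c1 = (510.816196, 236.259597) px
  c2 = (540.720519, 81.111758) px
  c3 = (360.505157, 67.652652) px
Planar DLT: solve 8×8 A·h = b for H (H[2,2]=1):
  H  [+1182.61176 -235.50370 +433.15229]
  H  [+67.81009 +1170.18659 +149.14241]
  H  [-0.50361 -0.01789 +1.00000]
B = K⁻¹H; ‖b₁‖=2.050458, ‖b₂‖=2.050458; λ = 2/(‖b₁‖+‖b₂‖) = 0.487696, sign → tz>0 ⇒ λ=+0.487696
r₁ = λ·B[:,0] = (+0.95678,+0.15572,-0.24561); r₂ = λ·B[:,1] = (-0.16282,+0.98662,-0.00873)
r₃ = r₁×r₂ = (+0.24096,+0.04834,+0.96933); SVD([r₁ r₂ r₃]) → R = UVᵀ:
  R  [+0.95678 -0.16282 +0.24096]
  R  [+0.15572 +0.98662 +0.04834]
  R  [-0.24561 -0.00873 +0.96933]
t = (+0.07266, -0.07079, +0.48770) m
tr R = 2.912728; θ = arccos((tr R − 1)/2) = 0.296504 rad = 16.988°
axis k = ((R−Rᵀ)₃₂, (R−Rᵀ)₁₃, (R−Rᵀ)₂₁) / (2 sinθ) = (-0.097649, +0.832661, +0.545106)
rvec = θ·k = (-0.028953, +0.246887, +0.161626)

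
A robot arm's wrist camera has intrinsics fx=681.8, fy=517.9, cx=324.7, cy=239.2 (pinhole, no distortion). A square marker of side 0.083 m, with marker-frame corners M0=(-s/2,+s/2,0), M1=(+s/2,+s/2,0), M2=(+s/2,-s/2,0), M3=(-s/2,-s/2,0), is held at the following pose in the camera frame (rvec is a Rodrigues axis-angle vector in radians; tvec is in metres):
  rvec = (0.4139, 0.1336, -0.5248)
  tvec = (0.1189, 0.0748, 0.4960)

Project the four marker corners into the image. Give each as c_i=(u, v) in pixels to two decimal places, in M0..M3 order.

c0=(461.72, 365.12) c1=(563.91, 330.53) c2=(517.24, 264.64) c3=(410.82, 303.80)

Intrinsics K: fx=681.8, fy=517.9, cx=324.7, cy=239.2
Marker side s = 0.083 m; corners in marker frame (Z=0):
  M0 = (-0.0415, +0.0415, 0)
  M1 = (+0.0415, +0.0415, 0)
  M2 = (+0.0415, -0.0415, 0)
  M3 = (-0.0415, -0.0415, 0)
rvec = (0.4139, 0.1336, -0.5248), |rvec| = θ = 0.68160 rad = 39.053°
Rodrigues: sinθ=0.63004, 1−cosθ=0.22343; R = I + sinθ·[k]× + (1−cosθ)·[k]×²:
    [+0.85896 +0.51169 +0.01903]
    [-0.45850 +0.78515 -0.41631]
    [-0.22796 +0.34887 +0.90902]
t = (0.1189, 0.0748, 0.4960) m
M0: Pc = R·M0+t = (+0.10449, +0.12641, +0.51994); u = 681.8·(+0.10449)/0.51994 + 324.7 = 461.7168, v = 517.9·(+0.12641)/0.51994 + 239.2 = 365.1161
M1: Pc = R·M1+t = (+0.17578, +0.08836, +0.50102); u = 681.8·(+0.17578)/0.50102 + 324.7 = 563.9095, v = 517.9·(+0.08836)/0.50102 + 239.2 = 330.5331
M2: Pc = R·M2+t = (+0.13331, +0.02319, +0.47206); u = 681.8·(+0.13331)/0.47206 + 324.7 = 517.2422, v = 517.9·(+0.02319)/0.47206 + 239.2 = 264.6400
M3: Pc = R·M3+t = (+0.06202, +0.06124, +0.49098); u = 681.8·(+0.06202)/0.49098 + 324.7 = 410.8210, v = 517.9·(+0.06124)/0.49098 + 239.2 = 303.8018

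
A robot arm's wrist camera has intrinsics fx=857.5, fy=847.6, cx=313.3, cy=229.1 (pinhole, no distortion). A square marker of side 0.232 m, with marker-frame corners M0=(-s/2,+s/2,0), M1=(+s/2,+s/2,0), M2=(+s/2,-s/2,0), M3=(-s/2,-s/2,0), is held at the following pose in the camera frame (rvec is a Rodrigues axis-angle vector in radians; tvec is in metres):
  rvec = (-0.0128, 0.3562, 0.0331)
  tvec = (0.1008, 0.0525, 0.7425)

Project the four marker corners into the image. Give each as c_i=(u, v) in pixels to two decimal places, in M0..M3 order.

Intrinsics K: fx=857.5, fy=847.6, cx=313.3, cy=229.1
Marker side s = 0.232 m; corners in marker frame (Z=0):
  M0 = (-0.1160, +0.1160, 0)
  M1 = (+0.1160, +0.1160, 0)
  M2 = (+0.1160, -0.1160, 0)
  M3 = (-0.1160, -0.1160, 0)
rvec = (-0.0128, 0.3562, 0.0331), |rvec| = θ = 0.35796 rad = 20.510°
Rodrigues: sinθ=0.35037, 1−cosθ=0.06339; R = I + sinθ·[k]× + (1−cosθ)·[k]×²:
    [+0.93669 -0.03465 +0.34843]
    [+0.03014 +0.99938 +0.01836]
    [-0.34885 -0.00670 +0.93715]
t = (0.1008, 0.0525, 0.7425) m
M0: Pc = R·M0+t = (-0.01188, +0.16493, +0.78219); u = 857.5·(-0.01188)/0.78219 + 313.3 = 300.2804, v = 847.6·(+0.16493)/0.78219 + 229.1 = 407.8235
M1: Pc = R·M1+t = (+0.20544, +0.17192, +0.70126); u = 857.5·(+0.20544)/0.70126 + 313.3 = 564.5090, v = 847.6·(+0.17192)/0.70126 + 229.1 = 436.9027
M2: Pc = R·M2+t = (+0.21348, -0.05993, +0.70281); u = 857.5·(+0.21348)/0.70281 + 313.3 = 573.7627, v = 847.6·(-0.05993)/0.70281 + 229.1 = 156.8220
M3: Pc = R·M3+t = (-0.00384, -0.06692, +0.78374); u = 857.5·(-0.00384)/0.78374 + 313.3 = 309.1023, v = 847.6·(-0.06692)/0.78374 + 229.1 = 156.7230

c0=(300.28, 407.82) c1=(564.51, 436.90) c2=(573.76, 156.82) c3=(309.10, 156.72)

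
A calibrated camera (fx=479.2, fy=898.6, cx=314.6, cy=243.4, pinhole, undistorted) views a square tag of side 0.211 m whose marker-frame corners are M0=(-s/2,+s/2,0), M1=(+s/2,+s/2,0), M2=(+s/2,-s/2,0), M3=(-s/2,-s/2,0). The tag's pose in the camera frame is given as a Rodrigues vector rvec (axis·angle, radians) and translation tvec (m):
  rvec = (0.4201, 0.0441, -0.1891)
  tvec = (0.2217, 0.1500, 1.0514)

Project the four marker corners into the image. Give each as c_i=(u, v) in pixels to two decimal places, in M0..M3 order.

Intrinsics K: fx=479.2, fy=898.6, cx=314.6, cy=243.4
Marker side s = 0.211 m; corners in marker frame (Z=0):
  M0 = (-0.1055, +0.1055, 0)
  M1 = (+0.1055, +0.1055, 0)
  M2 = (+0.1055, -0.1055, 0)
  M3 = (-0.1055, -0.1055, 0)
rvec = (0.4201, 0.0441, -0.1891), |rvec| = θ = 0.46280 rad = 26.517°
Rodrigues: sinθ=0.44646, 1−cosθ=0.10520; R = I + sinθ·[k]× + (1−cosθ)·[k]×²:
    [+0.98148 +0.19152 +0.00353]
    [-0.17332 +0.89576 -0.40936]
    [-0.08156 +0.40117 +0.91237]
t = (0.2217, 0.1500, 1.0514) m
M0: Pc = R·M0+t = (+0.13836, +0.26279, +1.10233); u = 479.2·(+0.13836)/1.10233 + 314.6 = 374.7470, v = 898.6·(+0.26279)/1.10233 + 243.4 = 457.6207
M1: Pc = R·M1+t = (+0.34545, +0.22622, +1.08512); u = 479.2·(+0.34545)/1.08512 + 314.6 = 467.1552, v = 898.6·(+0.22622)/1.08512 + 243.4 = 430.7331
M2: Pc = R·M2+t = (+0.30504, +0.03721, +1.00047); u = 479.2·(+0.30504)/1.00047 + 314.6 = 460.7066, v = 898.6·(+0.03721)/1.00047 + 243.4 = 276.8228
M3: Pc = R·M3+t = (+0.09795, +0.07378, +1.01768); u = 479.2·(+0.09795)/1.01768 + 314.6 = 360.7213, v = 898.6·(+0.07378)/1.01768 + 243.4 = 308.5494

c0=(374.75, 457.62) c1=(467.16, 430.73) c2=(460.71, 276.82) c3=(360.72, 308.55)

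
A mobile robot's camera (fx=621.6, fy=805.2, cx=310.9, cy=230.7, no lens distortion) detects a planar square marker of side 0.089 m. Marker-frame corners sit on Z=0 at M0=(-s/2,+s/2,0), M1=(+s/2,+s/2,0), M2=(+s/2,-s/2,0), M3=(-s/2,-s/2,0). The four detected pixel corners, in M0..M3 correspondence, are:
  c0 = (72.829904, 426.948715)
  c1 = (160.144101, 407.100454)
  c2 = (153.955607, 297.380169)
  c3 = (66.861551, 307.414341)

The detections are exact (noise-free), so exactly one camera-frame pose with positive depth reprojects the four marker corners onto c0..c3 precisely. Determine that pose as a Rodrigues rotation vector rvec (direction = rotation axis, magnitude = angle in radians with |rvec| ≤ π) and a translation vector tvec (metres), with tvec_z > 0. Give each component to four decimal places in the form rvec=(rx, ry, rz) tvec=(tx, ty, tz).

Intrinsics K: fx=621.6, fy=805.2, cx=310.9, cy=230.7
Marker side s = 0.089 m; corners in marker frame (Z=0):
  M0 = (-0.0445, +0.0445, 0)
  M1 = (+0.0445, +0.0445, 0)
  M2 = (+0.0445, -0.0445, 0)
  M3 = (-0.0445, -0.0445, 0)
Detected image corners:
  c0 = (72.829904, 426.948715) px
  c1 = (160.144101, 407.100454) px
  c2 = (153.955607, 297.380169) px
  c3 = (66.861551, 307.414341) px
Planar DLT: solve 8×8 A·h = b for H (H[2,2]=1):
  H  [+1087.55410 +57.62160 +115.27763]
  H  [+173.95887 +1251.60342 +359.15404]
  H  [+0.94967 -0.09456 +1.00000]
B = K⁻¹H; ‖b₁‖=1.590491, ‖b₂‖=1.590491; λ = 2/(‖b₁‖+‖b₂‖) = 0.628737, sign → tz>0 ⇒ λ=+0.628737
r₁ = λ·B[:,0] = (+0.80140,-0.03524,+0.59709); r₂ = λ·B[:,1] = (+0.08802,+0.99434,-0.05945)
r₃ = r₁×r₂ = (-0.59162,+0.10020,+0.79997); SVD([r₁ r₂ r₃]) → R = UVᵀ:
  R  [+0.80140 +0.08802 -0.59162]
  R  [-0.03524 +0.99434 +0.10020]
  R  [+0.59709 -0.05945 +0.79997]
t = (-0.19787, +0.10030, +0.62874) m
tr R = 2.595710; θ = arccos((tr R − 1)/2) = 0.647068 rad = 37.074°
axis k = ((R−Rᵀ)₃₂, (R−Rᵀ)₁₃, (R−Rᵀ)₂₁) / (2 sinθ) = (-0.132416, -0.985908, -0.102230)
rvec = θ·k = (-0.085682, -0.637950, -0.066150)

rvec=(-0.0857, -0.6379, -0.0661) tvec=(-0.1979, 0.1003, 0.6287)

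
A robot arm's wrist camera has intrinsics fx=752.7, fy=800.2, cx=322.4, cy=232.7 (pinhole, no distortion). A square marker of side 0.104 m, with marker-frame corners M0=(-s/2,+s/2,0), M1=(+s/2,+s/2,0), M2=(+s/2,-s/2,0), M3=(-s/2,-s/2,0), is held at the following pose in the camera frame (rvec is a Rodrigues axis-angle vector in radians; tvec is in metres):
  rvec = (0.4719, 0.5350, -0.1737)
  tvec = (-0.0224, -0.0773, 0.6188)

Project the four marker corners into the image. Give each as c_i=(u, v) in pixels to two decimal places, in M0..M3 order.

c0=(263.64, 197.13) c1=(367.03, 188.79) c2=(331.91, 57.64) c3=(224.96, 78.00)

Intrinsics K: fx=752.7, fy=800.2, cx=322.4, cy=232.7
Marker side s = 0.104 m; corners in marker frame (Z=0):
  M0 = (-0.0520, +0.0520, 0)
  M1 = (+0.0520, +0.0520, 0)
  M2 = (+0.0520, -0.0520, 0)
  M3 = (-0.0520, -0.0520, 0)
rvec = (0.4719, 0.5350, -0.1737), |rvec| = θ = 0.73422 rad = 42.068°
Rodrigues: sinθ=0.67001, 1−cosθ=0.25765; R = I + sinθ·[k]× + (1−cosθ)·[k]×²:
    [+0.84878 +0.27917 +0.44903]
    [-0.03785 +0.87915 -0.47504]
    [-0.52739 +0.38621 +0.75677]
t = (-0.0224, -0.0773, 0.6188) m
M0: Pc = R·M0+t = (-0.05202, -0.02962, +0.66631); u = 752.7·(-0.05202)/0.66631 + 322.4 = 263.6355, v = 800.2·(-0.02962)/0.66631 + 232.7 = 197.1323
M1: Pc = R·M1+t = (+0.03625, -0.03355, +0.61146); u = 752.7·(+0.03625)/0.61146 + 322.4 = 367.0278, v = 800.2·(-0.03355)/0.61146 + 232.7 = 188.7911
M2: Pc = R·M2+t = (+0.00722, -0.12498, +0.57129); u = 752.7·(+0.00722)/0.57129 + 322.4 = 331.9123, v = 800.2·(-0.12498)/0.57129 + 232.7 = 57.6375
M3: Pc = R·M3+t = (-0.08105, -0.12105, +0.62614); u = 752.7·(-0.08105)/0.62614 + 322.4 = 224.9634, v = 800.2·(-0.12105)/0.62614 + 232.7 = 78.0026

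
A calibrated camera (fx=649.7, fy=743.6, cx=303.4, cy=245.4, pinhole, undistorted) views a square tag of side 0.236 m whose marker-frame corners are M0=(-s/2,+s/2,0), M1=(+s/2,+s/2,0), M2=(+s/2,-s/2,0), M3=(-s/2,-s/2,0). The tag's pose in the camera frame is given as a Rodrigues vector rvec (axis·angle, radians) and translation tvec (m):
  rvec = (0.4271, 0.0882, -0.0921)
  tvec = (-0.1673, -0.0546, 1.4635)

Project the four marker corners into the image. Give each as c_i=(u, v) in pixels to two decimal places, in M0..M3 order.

c0=(187.60, 274.99) c1=(287.13, 267.22) c2=(274.25, 155.37) c3=(168.21, 165.60)

Intrinsics K: fx=649.7, fy=743.6, cx=303.4, cy=245.4
Marker side s = 0.236 m; corners in marker frame (Z=0):
  M0 = (-0.1180, +0.1180, 0)
  M1 = (+0.1180, +0.1180, 0)
  M2 = (+0.1180, -0.1180, 0)
  M3 = (-0.1180, -0.1180, 0)
rvec = (0.4271, 0.0882, -0.0921), |rvec| = θ = 0.44573 rad = 25.539°
Rodrigues: sinθ=0.43112, 1−cosθ=0.09770; R = I + sinθ·[k]× + (1−cosθ)·[k]×²:
    [+0.99200 +0.10761 +0.06596]
    [-0.07056 +0.90612 -0.41709]
    [-0.10465 +0.40910 +0.90647]
t = (-0.1673, -0.0546, 1.4635) m
M0: Pc = R·M0+t = (-0.27166, +0.06065, +1.52412); u = 649.7·(-0.27166)/1.52412 + 303.4 = 187.5978, v = 743.6·(+0.06065)/1.52412 + 245.4 = 274.9893
M1: Pc = R·M1+t = (-0.03755, +0.04400, +1.49943); u = 649.7·(-0.03755)/1.49943 + 303.4 = 287.1313, v = 743.6·(+0.04400)/1.49943 + 245.4 = 267.2191
M2: Pc = R·M2+t = (-0.06294, -0.16985, +1.40288); u = 649.7·(-0.06294)/1.40288 + 303.4 = 274.2507, v = 743.6·(-0.16985)/1.40288 + 245.4 = 155.3715
M3: Pc = R·M3+t = (-0.29705, -0.15320, +1.42757); u = 649.7·(-0.29705)/1.42757 + 303.4 = 168.2086, v = 743.6·(-0.15320)/1.42757 + 245.4 = 165.6023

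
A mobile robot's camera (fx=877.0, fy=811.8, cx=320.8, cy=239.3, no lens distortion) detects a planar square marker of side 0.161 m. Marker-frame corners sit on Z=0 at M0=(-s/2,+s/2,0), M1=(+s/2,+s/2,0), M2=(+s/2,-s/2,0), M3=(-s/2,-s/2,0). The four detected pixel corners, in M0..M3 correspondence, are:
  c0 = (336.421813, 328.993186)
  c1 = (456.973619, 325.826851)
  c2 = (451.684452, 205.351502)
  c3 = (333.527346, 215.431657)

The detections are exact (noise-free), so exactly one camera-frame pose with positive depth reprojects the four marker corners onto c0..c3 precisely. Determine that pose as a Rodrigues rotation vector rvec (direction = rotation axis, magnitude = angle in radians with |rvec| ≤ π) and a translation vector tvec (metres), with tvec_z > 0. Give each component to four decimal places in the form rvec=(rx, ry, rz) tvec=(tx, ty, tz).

Intrinsics K: fx=877.0, fy=811.8, cx=320.8, cy=239.3
Marker side s = 0.161 m; corners in marker frame (Z=0):
  M0 = (-0.0805, +0.0805, 0)
  M1 = (+0.0805, +0.0805, 0)
  M2 = (+0.0805, -0.0805, 0)
  M3 = (-0.0805, -0.0805, 0)
Detected image corners:
  c0 = (336.421813, 328.993186) px
  c1 = (456.973619, 325.826851) px
  c2 = (451.684452, 205.351502) px
  c3 = (333.527346, 215.431657) px
Planar DLT: solve 8×8 A·h = b for H (H[2,2]=1):
  H  [+593.93947 -18.93911 +392.84003]
  H  [-141.71354 +696.10842 +268.47364]
  H  [-0.37331 -0.11182 +1.00000]
B = K⁻¹H; ‖b₁‖=0.897651, ‖b₂‖=0.897651; λ = 2/(‖b₁‖+‖b₂‖) = 1.114018, sign → tz>0 ⇒ λ=+1.114018
r₁ = λ·B[:,0] = (+0.90658,-0.07188,-0.41587); r₂ = λ·B[:,1] = (+0.02151,+0.99198,-0.12457)
r₃ = r₁×r₂ = (+0.42149,+0.10399,+0.90085); SVD([r₁ r₂ r₃]) → R = UVᵀ:
  R  [+0.90658 +0.02151 +0.42149]
  R  [-0.07188 +0.99198 +0.10399]
  R  [-0.41587 -0.12457 +0.90085]
t = (+0.09151, +0.04003, +1.11402) m
tr R = 2.799409; θ = arccos((tr R − 1)/2) = 0.451704 rad = 25.881°
axis k = ((R−Rᵀ)₃₂, (R−Rᵀ)₁₃, (R−Rᵀ)₂₁) / (2 sinθ) = (-0.261810, +0.959172, -0.106978)
rvec = θ·k = (-0.118261, +0.433262, -0.048323)

rvec=(-0.1183, 0.4333, -0.0483) tvec=(0.0915, 0.0400, 1.1140)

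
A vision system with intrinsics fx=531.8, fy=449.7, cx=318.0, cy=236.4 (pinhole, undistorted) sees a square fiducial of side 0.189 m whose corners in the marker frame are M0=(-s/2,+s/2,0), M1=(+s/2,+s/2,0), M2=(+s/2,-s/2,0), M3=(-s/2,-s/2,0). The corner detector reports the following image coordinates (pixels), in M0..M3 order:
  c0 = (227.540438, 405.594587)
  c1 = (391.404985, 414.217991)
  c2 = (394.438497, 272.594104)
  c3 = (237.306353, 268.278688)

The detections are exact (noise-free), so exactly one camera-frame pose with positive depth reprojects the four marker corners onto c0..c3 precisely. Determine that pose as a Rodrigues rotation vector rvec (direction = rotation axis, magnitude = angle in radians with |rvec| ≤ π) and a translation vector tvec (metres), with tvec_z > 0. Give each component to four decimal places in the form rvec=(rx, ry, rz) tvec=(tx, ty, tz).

Intrinsics K: fx=531.8, fy=449.7, cx=318.0, cy=236.4
Marker side s = 0.189 m; corners in marker frame (Z=0):
  M0 = (-0.0945, +0.0945, 0)
  M1 = (+0.0945, +0.0945, 0)
  M2 = (+0.0945, -0.0945, 0)
  M3 = (-0.0945, -0.0945, 0)
Detected image corners:
  c0 = (227.540438, 405.594587) px
  c1 = (391.404985, 414.217991) px
  c2 = (394.438497, 272.594104) px
  c3 = (237.306353, 268.278688) px
Planar DLT: solve 8×8 A·h = b for H (H[2,2]=1):
  H  [+801.02099 -105.41877 +311.58236]
  H  [-18.01197 +660.20003 +338.62187]
  H  [-0.15285 -0.22804 +1.00000]
B = K⁻¹H; ‖b₁‖=1.605447, ‖b₂‖=1.605447; λ = 2/(‖b₁‖+‖b₂‖) = 0.622879, sign → tz>0 ⇒ λ=+0.622879
r₁ = λ·B[:,0] = (+0.99514,+0.02510,-0.09521); r₂ = λ·B[:,1] = (-0.03854,+0.98911,-0.14204)
r₃ = r₁×r₂ = (+0.09061,+0.14502,+0.98527); SVD([r₁ r₂ r₃]) → R = UVᵀ:
  R  [+0.99514 -0.03854 +0.09061]
  R  [+0.02510 +0.98911 +0.14502]
  R  [-0.09521 -0.14204 +0.98527]
t = (-0.00752, +0.14159, +0.62288) m
tr R = 2.969523; θ = arccos((tr R − 1)/2) = 0.174799 rad = 10.015°
axis k = ((R−Rᵀ)₃₂, (R−Rᵀ)₁₃, (R−Rᵀ)₂₁) / (2 sinθ) = (-0.825302, +0.534228, +0.182968)
rvec = θ·k = (-0.144262, +0.093382, +0.031983)

rvec=(-0.1443, 0.0934, 0.0320) tvec=(-0.0075, 0.1416, 0.6229)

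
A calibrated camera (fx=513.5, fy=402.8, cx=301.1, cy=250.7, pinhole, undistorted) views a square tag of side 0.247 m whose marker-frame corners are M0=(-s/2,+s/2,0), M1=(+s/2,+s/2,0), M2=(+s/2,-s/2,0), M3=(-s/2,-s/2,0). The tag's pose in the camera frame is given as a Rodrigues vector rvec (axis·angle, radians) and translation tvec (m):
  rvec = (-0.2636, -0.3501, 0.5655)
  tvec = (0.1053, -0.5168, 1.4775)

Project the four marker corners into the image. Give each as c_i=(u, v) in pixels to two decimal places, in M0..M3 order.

Intrinsics K: fx=513.5, fy=402.8, cx=301.1, cy=250.7
Marker side s = 0.247 m; corners in marker frame (Z=0):
  M0 = (-0.1235, +0.1235, 0)
  M1 = (+0.1235, +0.1235, 0)
  M2 = (+0.1235, -0.1235, 0)
  M3 = (-0.1235, -0.1235, 0)
rvec = (-0.2636, -0.3501, 0.5655), |rvec| = θ = 0.71543 rad = 40.991°
Rodrigues: sinθ=0.65594, 1−cosθ=0.24519; R = I + sinθ·[k]× + (1−cosθ)·[k]×²:
    [+0.78809 -0.47427 -0.39240]
    [+0.56269 +0.81352 +0.14684]
    [+0.24958 -0.33652 +0.90800]
t = (0.1053, -0.5168, 1.4775) m
M0: Pc = R·M0+t = (-0.05060, -0.48582, +1.40512); u = 513.5·(-0.05060)/1.40512 + 301.1 = 282.6075, v = 402.8·(-0.48582)/1.40512 + 250.7 = 111.4312
M1: Pc = R·M1+t = (+0.14406, -0.34684, +1.46676); u = 513.5·(+0.14406)/1.46676 + 301.1 = 351.5331, v = 402.8·(-0.34684)/1.46676 + 250.7 = 155.4519
M2: Pc = R·M2+t = (+0.26120, -0.54778, +1.54988); u = 513.5·(+0.26120)/1.54988 + 301.1 = 387.6402, v = 402.8·(-0.54778)/1.54988 + 250.7 = 108.3376
M3: Pc = R·M3+t = (+0.06654, -0.68676, +1.48824); u = 513.5·(+0.06654)/1.48824 + 301.1 = 324.0598, v = 402.8·(-0.68676)/1.48824 + 250.7 = 64.8239

c0=(282.61, 111.43) c1=(351.53, 155.45) c2=(387.64, 108.34) c3=(324.06, 64.82)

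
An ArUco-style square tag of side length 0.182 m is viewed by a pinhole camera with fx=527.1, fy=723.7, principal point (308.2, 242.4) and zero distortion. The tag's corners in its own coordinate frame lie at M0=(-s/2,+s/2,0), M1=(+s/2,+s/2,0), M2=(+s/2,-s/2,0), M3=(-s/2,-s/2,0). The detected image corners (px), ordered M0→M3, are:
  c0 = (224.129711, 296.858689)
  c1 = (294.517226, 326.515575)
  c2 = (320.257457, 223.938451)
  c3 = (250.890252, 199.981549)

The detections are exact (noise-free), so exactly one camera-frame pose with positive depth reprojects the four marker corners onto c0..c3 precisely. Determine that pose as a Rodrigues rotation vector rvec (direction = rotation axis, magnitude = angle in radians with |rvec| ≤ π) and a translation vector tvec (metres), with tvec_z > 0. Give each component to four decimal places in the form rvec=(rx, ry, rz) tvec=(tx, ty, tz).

Intrinsics K: fx=527.1, fy=723.7, cx=308.2, cy=242.4
Marker side s = 0.182 m; corners in marker frame (Z=0):
  M0 = (-0.0910, +0.0910, 0)
  M1 = (+0.0910, +0.0910, 0)
  M2 = (+0.0910, -0.0910, 0)
  M3 = (-0.0910, -0.0910, 0)
Detected image corners:
  c0 = (224.129711, 296.858689) px
  c1 = (294.517226, 326.515575) px
  c2 = (320.257457, 223.938451) px
  c3 = (250.890252, 199.981549) px
Planar DLT: solve 8×8 A·h = b for H (H[2,2]=1):
  H  [+311.51906 -193.34782 +271.81906]
  H  [+77.48011 +500.43832 +260.68267]
  H  [-0.26565 -0.18002 +1.00000]
B = K⁻¹H; ‖b₁‖=0.816099, ‖b₂‖=0.816099; λ = 2/(‖b₁‖+‖b₂‖) = 1.225341, sign → tz>0 ⇒ λ=+1.225341
r₁ = λ·B[:,0] = (+0.91451,+0.24022,-0.32551); r₂ = λ·B[:,1] = (-0.32049,+0.92121,-0.22059)
r₃ = r₁×r₂ = (+0.24688,+0.30606,+0.91945); SVD([r₁ r₂ r₃]) → R = UVᵀ:
  R  [+0.91451 -0.32049 +0.24688]
  R  [+0.24022 +0.92121 +0.30606]
  R  [-0.32551 -0.22059 +0.91945]
t = (-0.08457, +0.03096, +1.22534) m
tr R = 2.755169; θ = arccos((tr R − 1)/2) = 0.499996 rad = 28.648°
axis k = ((R−Rᵀ)₃₂, (R−Rᵀ)₁₃, (R−Rᵀ)₂₁) / (2 sinθ) = (-0.549252, +0.596960, +0.584774)
rvec = θ·k = (-0.274624, +0.298478, +0.292385)

rvec=(-0.2746, 0.2985, 0.2924) tvec=(-0.0846, 0.0310, 1.2253)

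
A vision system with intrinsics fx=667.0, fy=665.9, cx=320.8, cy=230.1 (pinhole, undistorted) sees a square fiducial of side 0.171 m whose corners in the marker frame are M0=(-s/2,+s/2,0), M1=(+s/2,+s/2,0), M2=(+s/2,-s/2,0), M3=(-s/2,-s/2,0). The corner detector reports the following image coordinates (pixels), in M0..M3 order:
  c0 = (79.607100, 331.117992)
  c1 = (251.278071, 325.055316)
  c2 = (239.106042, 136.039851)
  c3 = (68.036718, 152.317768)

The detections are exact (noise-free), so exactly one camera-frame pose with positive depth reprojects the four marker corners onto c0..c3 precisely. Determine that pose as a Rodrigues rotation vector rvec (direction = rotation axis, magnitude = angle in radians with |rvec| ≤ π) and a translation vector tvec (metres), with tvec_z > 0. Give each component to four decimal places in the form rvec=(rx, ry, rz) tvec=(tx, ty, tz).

rvec=(0.0077, 0.2021, -0.0637) tvec=(-0.1517, 0.0058, 0.6184)

Intrinsics K: fx=667.0, fy=665.9, cx=320.8, cy=230.1
Marker side s = 0.171 m; corners in marker frame (Z=0):
  M0 = (-0.0855, +0.0855, 0)
  M1 = (+0.0855, +0.0855, 0)
  M2 = (+0.0855, -0.0855, 0)
  M3 = (-0.0855, -0.0855, 0)
Detected image corners:
  c0 = (79.607100, 331.117992) px
  c1 = (251.278071, 325.055316) px
  c2 = (239.106042, 136.039851) px
  c3 = (68.036718, 152.317768) px
Planar DLT: solve 8×8 A·h = b for H (H[2,2]=1):
  H  [+950.37172 +69.68641 +157.12914]
  H  [-141.99253 +1075.11858 +236.30322]
  H  [-0.32471 +0.00196 +1.00000]
B = K⁻¹H; ‖b₁‖=1.617175, ‖b₂‖=1.617175; λ = 2/(‖b₁‖+‖b₂‖) = 0.618362, sign → tz>0 ⇒ λ=+0.618362
r₁ = λ·B[:,0] = (+0.97764,-0.06247,-0.20079); r₂ = λ·B[:,1] = (+0.06402,+0.99795,+0.00121)
r₃ = r₁×r₂ = (+0.20030,-0.01404,+0.97963); SVD([r₁ r₂ r₃]) → R = UVᵀ:
  R  [+0.97764 +0.06402 +0.20030]
  R  [-0.06247 +0.99795 -0.01404]
  R  [-0.20079 +0.00121 +0.97963]
t = (-0.15174, +0.00576, +0.61836) m
tr R = 2.955223; θ = arccos((tr R − 1)/2) = 0.212003 rad = 12.147°
axis k = ((R−Rᵀ)₃₂, (R−Rᵀ)₁₃, (R−Rᵀ)₂₁) / (2 sinθ) = (+0.036247, +0.953067, -0.300581)
rvec = θ·k = (+0.007685, +0.202053, -0.063724)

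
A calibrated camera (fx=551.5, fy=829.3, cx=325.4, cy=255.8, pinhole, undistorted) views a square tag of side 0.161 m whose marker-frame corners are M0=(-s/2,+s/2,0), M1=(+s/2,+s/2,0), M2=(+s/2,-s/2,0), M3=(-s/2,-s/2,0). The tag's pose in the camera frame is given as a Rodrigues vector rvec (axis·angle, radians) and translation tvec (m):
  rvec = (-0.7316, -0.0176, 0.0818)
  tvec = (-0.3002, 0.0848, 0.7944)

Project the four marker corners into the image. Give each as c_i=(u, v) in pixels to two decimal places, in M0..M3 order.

c0=(38.41, 410.06) c1=(157.27, 425.06) c2=(185.79, 286.78) c3=(81.91, 274.01)

Intrinsics K: fx=551.5, fy=829.3, cx=325.4, cy=255.8
Marker side s = 0.161 m; corners in marker frame (Z=0):
  M0 = (-0.0805, +0.0805, 0)
  M1 = (+0.0805, +0.0805, 0)
  M2 = (+0.0805, -0.0805, 0)
  M3 = (-0.0805, -0.0805, 0)
rvec = (-0.7316, -0.0176, 0.0818), |rvec| = θ = 0.73637 rad = 42.191°
Rodrigues: sinθ=0.67160, 1−cosθ=0.25909; R = I + sinθ·[k]× + (1−cosθ)·[k]×²:
    [+0.99665 -0.06845 -0.04465]
    [+0.08076 +0.74106 +0.66656]
    [-0.01254 -0.66794 +0.74411]
t = (-0.3002, 0.0848, 0.7944) m
M0: Pc = R·M0+t = (-0.38594, +0.13795, +0.74164); u = 551.5·(-0.38594)/0.74164 + 325.4 = 38.4057, v = 829.3·(+0.13795)/0.74164 + 255.8 = 410.0601
M1: Pc = R·M1+t = (-0.22548, +0.15096, +0.73962); u = 551.5·(-0.22548)/0.73962 + 325.4 = 157.2706, v = 829.3·(+0.15096)/0.73962 + 255.8 = 425.0597
M2: Pc = R·M2+t = (-0.21446, +0.03165, +0.84716); u = 551.5·(-0.21446)/0.84716 + 325.4 = 185.7875, v = 829.3·(+0.03165)/0.84716 + 255.8 = 286.7785
M3: Pc = R·M3+t = (-0.37492, +0.01864, +0.84918); u = 551.5·(-0.37492)/0.84918 + 325.4 = 81.9077, v = 829.3·(+0.01864)/0.84918 + 255.8 = 274.0072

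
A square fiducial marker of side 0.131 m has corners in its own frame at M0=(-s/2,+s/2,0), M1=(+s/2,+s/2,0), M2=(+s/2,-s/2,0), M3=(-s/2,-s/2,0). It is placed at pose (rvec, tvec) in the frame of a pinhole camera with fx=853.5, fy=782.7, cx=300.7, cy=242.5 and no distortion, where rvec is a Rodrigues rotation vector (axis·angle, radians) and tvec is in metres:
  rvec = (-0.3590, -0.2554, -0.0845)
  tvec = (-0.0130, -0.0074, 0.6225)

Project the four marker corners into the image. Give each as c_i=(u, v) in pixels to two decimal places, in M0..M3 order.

Intrinsics K: fx=853.5, fy=782.7, cx=300.7, cy=242.5
Marker side s = 0.131 m; corners in marker frame (Z=0):
  M0 = (-0.0655, +0.0655, 0)
  M1 = (+0.0655, +0.0655, 0)
  M2 = (+0.0655, -0.0655, 0)
  M3 = (-0.0655, -0.0655, 0)
rvec = (-0.3590, -0.2554, -0.0845), |rvec| = θ = 0.44861 rad = 25.703°
Rodrigues: sinθ=0.43371, 1−cosθ=0.09895; R = I + sinθ·[k]× + (1−cosθ)·[k]×²:
    [+0.96442 +0.12677 -0.23200]
    [-0.03661 +0.93312 +0.35769]
    [+0.26183 -0.33647 +0.90456]
t = (-0.0130, -0.0074, 0.6225) m
M0: Pc = R·M0+t = (-0.06787, +0.05612, +0.58331); u = 853.5·(-0.06787)/0.58331 + 300.7 = 201.3991, v = 782.7·(+0.05612)/0.58331 + 242.5 = 317.8000
M1: Pc = R·M1+t = (+0.05847, +0.05132, +0.61761); u = 853.5·(+0.05847)/0.61761 + 300.7 = 381.5062, v = 782.7·(+0.05132)/0.61761 + 242.5 = 307.5396
M2: Pc = R·M2+t = (+0.04187, -0.07092, +0.66169); u = 853.5·(+0.04187)/0.66169 + 300.7 = 354.7017, v = 782.7·(-0.07092)/0.66169 + 242.5 = 158.6127
M3: Pc = R·M3+t = (-0.08447, -0.06612, +0.62739); u = 853.5·(-0.08447)/0.62739 + 300.7 = 185.7827, v = 782.7·(-0.06612)/0.62739 + 242.5 = 160.0102

c0=(201.40, 317.80) c1=(381.51, 307.54) c2=(354.70, 158.61) c3=(185.78, 160.01)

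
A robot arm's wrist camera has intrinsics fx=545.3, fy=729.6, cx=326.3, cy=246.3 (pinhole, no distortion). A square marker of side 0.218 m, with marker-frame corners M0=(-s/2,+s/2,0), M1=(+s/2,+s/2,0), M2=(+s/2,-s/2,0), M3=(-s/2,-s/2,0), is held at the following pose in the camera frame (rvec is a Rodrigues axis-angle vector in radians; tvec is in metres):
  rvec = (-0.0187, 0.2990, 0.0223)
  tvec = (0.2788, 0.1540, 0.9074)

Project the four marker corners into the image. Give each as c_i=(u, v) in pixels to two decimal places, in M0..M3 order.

Intrinsics K: fx=545.3, fy=729.6, cx=326.3, cy=246.3
Marker side s = 0.218 m; corners in marker frame (Z=0):
  M0 = (-0.1090, +0.1090, 0)
  M1 = (+0.1090, +0.1090, 0)
  M2 = (+0.1090, -0.1090, 0)
  M3 = (-0.1090, -0.1090, 0)
rvec = (-0.0187, 0.2990, 0.0223), |rvec| = θ = 0.30041 rad = 17.212°
Rodrigues: sinθ=0.29591, 1−cosθ=0.04479; R = I + sinθ·[k]× + (1−cosθ)·[k]×²:
    [+0.95539 -0.02474 +0.29432]
    [+0.01919 +0.99958 +0.02173]
    [-0.29473 -0.01511 +0.95546]
t = (0.2788, 0.1540, 0.9074) m
M0: Pc = R·M0+t = (+0.17197, +0.26086, +0.93788); u = 545.3·(+0.17197)/0.93788 + 326.3 = 426.2842, v = 729.6·(+0.26086)/0.93788 + 246.3 = 449.2316
M1: Pc = R·M1+t = (+0.38024, +0.26505, +0.87363); u = 545.3·(+0.38024)/0.87363 + 326.3 = 563.6382, v = 729.6·(+0.26505)/0.87363 + 246.3 = 467.6502
M2: Pc = R·M2+t = (+0.38563, +0.04714, +0.87692); u = 545.3·(+0.38563)/0.87692 + 326.3 = 566.1005, v = 729.6·(+0.04714)/0.87692 + 246.3 = 285.5186
M3: Pc = R·M3+t = (+0.17736, +0.04295, +0.94117); u = 545.3·(+0.17736)/0.94117 + 326.3 = 429.0592, v = 729.6·(+0.04295)/0.94117 + 246.3 = 279.5980

c0=(426.28, 449.23) c1=(563.64, 467.65) c2=(566.10, 285.52) c3=(429.06, 279.60)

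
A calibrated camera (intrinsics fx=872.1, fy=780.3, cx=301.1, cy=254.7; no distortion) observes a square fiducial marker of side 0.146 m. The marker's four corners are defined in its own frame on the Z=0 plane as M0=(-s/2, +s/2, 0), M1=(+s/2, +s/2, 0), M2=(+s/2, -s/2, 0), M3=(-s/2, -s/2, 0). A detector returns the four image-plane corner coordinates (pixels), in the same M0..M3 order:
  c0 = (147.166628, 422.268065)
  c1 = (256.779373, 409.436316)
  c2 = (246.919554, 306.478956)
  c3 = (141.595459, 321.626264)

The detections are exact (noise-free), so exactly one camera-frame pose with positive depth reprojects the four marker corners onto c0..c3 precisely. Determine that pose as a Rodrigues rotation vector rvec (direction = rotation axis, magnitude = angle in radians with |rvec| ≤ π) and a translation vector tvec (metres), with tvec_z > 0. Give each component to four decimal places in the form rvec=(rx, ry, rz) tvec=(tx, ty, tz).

Intrinsics K: fx=872.1, fy=780.3, cx=301.1, cy=254.7
Marker side s = 0.146 m; corners in marker frame (Z=0):
  M0 = (-0.0730, +0.0730, 0)
  M1 = (+0.0730, +0.0730, 0)
  M2 = (+0.0730, -0.0730, 0)
  M3 = (-0.0730, -0.0730, 0)
Detected image corners:
  c0 = (147.166628, 422.268065) px
  c1 = (256.779373, 409.436316) px
  c2 = (246.919554, 306.478956) px
  c3 = (141.595459, 321.626264) px
Planar DLT: solve 8×8 A·h = b for H (H[2,2]=1):
  H  [+697.87386 +1.21309 +197.29110]
  H  [-165.84596 +602.41091 +364.08564]
  H  [-0.19147 -0.25958 +1.00000]
B = K⁻¹H; ‖b₁‖=0.899832, ‖b₂‖=0.899832; λ = 2/(‖b₁‖+‖b₂‖) = 1.111318, sign → tz>0 ⇒ λ=+1.111318
r₁ = λ·B[:,0] = (+0.96277,-0.16675,-0.21278); r₂ = λ·B[:,1] = (+0.10115,+0.95213,-0.28848)
r₃ = r₁×r₂ = (+0.25070,+0.25622,+0.93354); SVD([r₁ r₂ r₃]) → R = UVᵀ:
  R  [+0.96277 +0.10115 +0.25070]
  R  [-0.16675 +0.95213 +0.25622]
  R  [-0.21278 -0.28848 +0.93354]
t = (-0.13228, +0.15579, +1.11132) m
tr R = 2.848438; θ = arccos((tr R − 1)/2) = 0.391811 rad = 22.449°
axis k = ((R−Rᵀ)₃₂, (R−Rᵀ)₁₃, (R−Rᵀ)₂₁) / (2 sinθ) = (-0.713210, +0.606870, -0.350770)
rvec = θ·k = (-0.279443, +0.237778, -0.137435)

rvec=(-0.2794, 0.2378, -0.1374) tvec=(-0.1323, 0.1558, 1.1113)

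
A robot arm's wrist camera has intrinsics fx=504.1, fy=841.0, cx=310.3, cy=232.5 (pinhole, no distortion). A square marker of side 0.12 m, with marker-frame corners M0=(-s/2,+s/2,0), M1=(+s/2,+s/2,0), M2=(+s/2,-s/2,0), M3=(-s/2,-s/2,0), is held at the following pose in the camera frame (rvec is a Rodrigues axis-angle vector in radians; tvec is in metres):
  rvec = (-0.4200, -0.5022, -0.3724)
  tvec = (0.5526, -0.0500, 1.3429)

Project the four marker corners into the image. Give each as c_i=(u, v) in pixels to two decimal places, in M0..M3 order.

Intrinsics K: fx=504.1, fy=841.0, cx=310.3, cy=232.5
Marker side s = 0.12 m; corners in marker frame (Z=0):
  M0 = (-0.0600, +0.0600, 0)
  M1 = (+0.0600, +0.0600, 0)
  M2 = (+0.0600, -0.0600, 0)
  M3 = (-0.0600, -0.0600, 0)
rvec = (-0.4200, -0.5022, -0.3724), |rvec| = θ = 0.75318 rad = 43.154°
Rodrigues: sinθ=0.68397, 1−cosθ=0.27049; R = I + sinθ·[k]× + (1−cosθ)·[k]×²:
    [+0.81362 +0.43875 -0.38147]
    [-0.23761 +0.84977 +0.47057]
    [+0.53062 -0.29223 +0.79564]
t = (0.5526, -0.0500, 1.3429) m
M0: Pc = R·M0+t = (+0.53011, +0.01524, +1.29353); u = 504.1·(+0.53011)/1.29353 + 310.3 = 516.8877, v = 841.0·(+0.01524)/1.29353 + 232.5 = 242.4100
M1: Pc = R·M1+t = (+0.62774, -0.01327, +1.35720); u = 504.1·(+0.62774)/1.35720 + 310.3 = 543.4594, v = 841.0·(-0.01327)/1.35720 + 232.5 = 224.2770
M2: Pc = R·M2+t = (+0.57509, -0.11524, +1.39227); u = 504.1·(+0.57509)/1.39227 + 310.3 = 518.5240, v = 841.0·(-0.11524)/1.39227 + 232.5 = 162.8879
M3: Pc = R·M3+t = (+0.47746, -0.08673, +1.32860); u = 504.1·(+0.47746)/1.32860 + 310.3 = 491.4585, v = 841.0·(-0.08673)/1.32860 + 232.5 = 177.6002

c0=(516.89, 242.41) c1=(543.46, 224.28) c2=(518.52, 162.89) c3=(491.46, 177.60)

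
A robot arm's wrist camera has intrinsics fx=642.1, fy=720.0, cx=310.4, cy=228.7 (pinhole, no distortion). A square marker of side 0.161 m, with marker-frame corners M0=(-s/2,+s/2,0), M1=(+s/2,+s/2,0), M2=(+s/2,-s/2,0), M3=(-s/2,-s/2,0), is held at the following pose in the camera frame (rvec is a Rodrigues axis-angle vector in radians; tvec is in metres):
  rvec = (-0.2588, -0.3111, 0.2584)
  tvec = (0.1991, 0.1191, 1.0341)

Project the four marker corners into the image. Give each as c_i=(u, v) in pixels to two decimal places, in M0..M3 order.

c0=(380.63, 353.23) c1=(469.82, 380.40) c2=(483.00, 273.46) c3=(398.35, 243.08)

Intrinsics K: fx=642.1, fy=720.0, cx=310.4, cy=228.7
Marker side s = 0.161 m; corners in marker frame (Z=0):
  M0 = (-0.0805, +0.0805, 0)
  M1 = (+0.0805, +0.0805, 0)
  M2 = (+0.0805, -0.0805, 0)
  M3 = (-0.0805, -0.0805, 0)
rvec = (-0.2588, -0.3111, 0.2584), |rvec| = θ = 0.48014 rad = 27.510°
Rodrigues: sinθ=0.46190, 1−cosθ=0.11307; R = I + sinθ·[k]× + (1−cosθ)·[k]×²:
    [+0.91978 -0.20910 -0.33208]
    [+0.28807 +0.93440 +0.20954]
    [+0.26648 -0.28840 +0.91968]
t = (0.1991, 0.1191, 1.0341) m
M0: Pc = R·M0+t = (+0.10823, +0.17113, +0.98943); u = 642.1·(+0.10823)/0.98943 + 310.4 = 380.6337, v = 720.0·(+0.17113)/0.98943 + 228.7 = 353.2291
M1: Pc = R·M1+t = (+0.25631, +0.21751, +1.03234); u = 642.1·(+0.25631)/1.03234 + 310.4 = 469.8217, v = 720.0·(+0.21751)/1.03234 + 228.7 = 380.4013
M2: Pc = R·M2+t = (+0.28997, +0.06707, +1.07877); u = 642.1·(+0.28997)/1.07877 + 310.4 = 482.9976, v = 720.0·(+0.06707)/1.07877 + 228.7 = 273.4649
M3: Pc = R·M3+t = (+0.14189, +0.02069, +1.03586); u = 642.1·(+0.14189)/1.03586 + 310.4 = 398.3531, v = 720.0·(+0.02069)/1.03586 + 228.7 = 243.0815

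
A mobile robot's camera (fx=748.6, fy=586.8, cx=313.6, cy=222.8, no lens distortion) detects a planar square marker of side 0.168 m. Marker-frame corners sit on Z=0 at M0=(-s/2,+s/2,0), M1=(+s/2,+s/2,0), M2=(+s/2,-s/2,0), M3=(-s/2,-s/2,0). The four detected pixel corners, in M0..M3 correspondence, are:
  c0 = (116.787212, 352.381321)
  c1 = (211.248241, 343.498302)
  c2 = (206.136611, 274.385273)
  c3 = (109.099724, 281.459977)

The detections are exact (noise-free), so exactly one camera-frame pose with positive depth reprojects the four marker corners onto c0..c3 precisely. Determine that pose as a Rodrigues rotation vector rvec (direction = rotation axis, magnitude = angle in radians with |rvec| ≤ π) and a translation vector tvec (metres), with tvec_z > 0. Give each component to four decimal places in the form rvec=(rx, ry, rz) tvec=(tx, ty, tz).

rvec=(0.1959, -0.2369, -0.0511) tvec=(-0.2715, 0.2062, 1.3366)

Intrinsics K: fx=748.6, fy=586.8, cx=313.6, cy=222.8
Marker side s = 0.168 m; corners in marker frame (Z=0):
  M0 = (-0.0840, +0.0840, 0)
  M1 = (+0.0840, +0.0840, 0)
  M2 = (+0.0840, -0.0840, 0)
  M3 = (-0.0840, -0.0840, 0)
Detected image corners:
  c0 = (116.787212, 352.381321) px
  c1 = (211.248241, 343.498302) px
  c2 = (206.136611, 274.385273) px
  c3 = (109.099724, 281.459977) px
Planar DLT: solve 8×8 A·h = b for H (H[2,2]=1):
  H  [+597.28668 +61.90028 +161.54430]
  H  [+5.85019 +463.23236 +313.31138]
  H  [+0.17068 +0.14872 +1.00000]
B = K⁻¹H; ‖b₁‖=0.748167, ‖b₂‖=0.748167; λ = 2/(‖b₁‖+‖b₂‖) = 1.336600, sign → tz>0 ⇒ λ=+1.336600
r₁ = λ·B[:,0] = (+0.97087,-0.07329,+0.22813); r₂ = λ·B[:,1] = (+0.02725,+0.97966,+0.19879)
r₃ = r₁×r₂ = (-0.23806,-0.18678,+0.95312); SVD([r₁ r₂ r₃]) → R = UVᵀ:
  R  [+0.97087 +0.02725 -0.23806]
  R  [-0.07329 +0.97966 -0.18678]
  R  [+0.22813 +0.19879 +0.95312]
t = (-0.27149, +0.20616, +1.33660) m
tr R = 2.903655; θ = arccos((tr R − 1)/2) = 0.311655 rad = 17.857°
axis k = ((R−Rᵀ)₃₂, (R−Rᵀ)₁₃, (R−Rᵀ)₂₁) / (2 sinθ) = (+0.628703, -0.760169, -0.163939)
rvec = θ·k = (+0.195938, -0.236911, -0.051092)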